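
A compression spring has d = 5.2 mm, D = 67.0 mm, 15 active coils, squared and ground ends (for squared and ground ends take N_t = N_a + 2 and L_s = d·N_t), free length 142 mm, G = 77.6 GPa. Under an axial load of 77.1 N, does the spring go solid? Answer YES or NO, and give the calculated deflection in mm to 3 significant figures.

k = Gd⁴/(8D³N_a) = (77.6×10³)(5.2⁴)/(8·67.0³·15) = 1.5721 N/mm
N_t = 17; L_s = 5.2·17 = 88.4 mm; δ_solid = L₀ − L_s = 142 − 88.4 = 53.6 mm
δ = F/k = 77.1/1.5721 = 49.044 mm
δ < δ_solid → spring does not go solid

NO, δ = 49.0 mm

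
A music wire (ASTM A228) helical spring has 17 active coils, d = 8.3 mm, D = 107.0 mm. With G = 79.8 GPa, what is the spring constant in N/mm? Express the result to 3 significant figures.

k = Gd⁴/(8D³N_a) = (79.8×10³ × 8.3⁴) / (8 × 107.0³ × 17)
  = 3.78717e+08 / 1.66606e+08 = 2.2731 N/mm

2.27 N/mm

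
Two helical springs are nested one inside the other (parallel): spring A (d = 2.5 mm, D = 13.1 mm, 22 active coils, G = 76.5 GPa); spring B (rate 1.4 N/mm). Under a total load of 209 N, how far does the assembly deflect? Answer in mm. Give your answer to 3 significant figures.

23.3 mm

k_A = Gd⁴/(8D³N_a) = (76.5×10³)(2.5⁴)/(8·13.1³·22) = 7.5526 N/mm
Parallel: k_eq = 7.5526 + 1.4 = 8.9526 N/mm
δ = F/k_eq = 209/8.9526 = 23.345 mm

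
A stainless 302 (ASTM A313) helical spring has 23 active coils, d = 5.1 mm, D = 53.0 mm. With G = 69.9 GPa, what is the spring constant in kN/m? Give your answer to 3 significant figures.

k = Gd⁴/(8D³N_a) = (69.9×10³ × 5.1⁴) / (8 × 53.0³ × 23)
  = 4.72888e+07 / 2.73934e+07 = 1.7263 N/mm

1.73 kN/m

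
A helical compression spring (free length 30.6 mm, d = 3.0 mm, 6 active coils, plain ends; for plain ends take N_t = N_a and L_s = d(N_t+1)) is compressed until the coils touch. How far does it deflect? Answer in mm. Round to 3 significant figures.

N_t = 6; L_s = 3.0·7 = 21 mm
δ_solid = L₀ − L_s = 30.6 − 21 = 9.6 mm

9.60 mm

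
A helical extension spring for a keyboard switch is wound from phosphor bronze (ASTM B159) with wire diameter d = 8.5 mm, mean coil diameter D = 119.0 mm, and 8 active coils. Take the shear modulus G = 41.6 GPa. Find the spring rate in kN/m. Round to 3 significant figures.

2.01 kN/m

k = Gd⁴/(8D³N_a) = (41.6×10³ × 8.5⁴) / (8 × 119.0³ × 8)
  = 2.17155e+08 / 1.0785e+08 = 2.0135 N/mm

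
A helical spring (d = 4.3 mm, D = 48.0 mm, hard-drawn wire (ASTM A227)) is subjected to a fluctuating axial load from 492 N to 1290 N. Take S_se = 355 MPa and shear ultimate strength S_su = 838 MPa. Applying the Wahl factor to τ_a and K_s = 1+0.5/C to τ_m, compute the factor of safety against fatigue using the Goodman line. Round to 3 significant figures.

C = D/d = 48.0/4.3 = 11.1628; K_W = (4C−1)/(4C−4)+0.615/C = 1.1289; K_s = 1+0.5/C = 1.0448
F_a = (F_max−F_min)/2 = 399 N; F_m = (F_max+F_min)/2 = 891 N
τ_a = K_W·8F_aD/(πd³) = 1.1289 × 613.41 = 692.47 MPa
τ_m = K_s·8F_mD/(πd³) = 1.0448 × 1369.8 = 1431.1 MPa
Goodman: 1/n_f = τ_a/S_se + τ_m/S_su = 692.47/355 + 1431.1/838 = 1.95062 + 1.70781 = 3.6584
n_f = 1/3.6584 = 0.2733

0.273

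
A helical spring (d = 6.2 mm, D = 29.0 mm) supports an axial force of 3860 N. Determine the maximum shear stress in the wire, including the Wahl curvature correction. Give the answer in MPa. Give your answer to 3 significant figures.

Spring index C = D/d = 29.0/6.2 = 4.6774
K_W = (4C−1)/(4C−4) + 0.615/C = 17.710/14.710 + 0.1315 = 1.3354
τ₀ = 8FD/(πd³) = 8·3860·29.0/(π·6.2³) = 895520/748.73 = 1196.1 MPa
τ_max = K·τ₀ = 1.3354 × 1196.1 = 1597.2 MPa

1600 MPa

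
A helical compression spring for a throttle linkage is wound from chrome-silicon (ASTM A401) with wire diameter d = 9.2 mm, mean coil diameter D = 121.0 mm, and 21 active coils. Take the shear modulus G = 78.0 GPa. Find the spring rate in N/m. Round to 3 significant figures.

1880 N/m

k = Gd⁴/(8D³N_a) = (78.0×10³ × 9.2⁴) / (8 × 121.0³ × 21)
  = 5.58787e+08 / 2.97622e+08 = 1.8775 N/mm = 1877.5 N/m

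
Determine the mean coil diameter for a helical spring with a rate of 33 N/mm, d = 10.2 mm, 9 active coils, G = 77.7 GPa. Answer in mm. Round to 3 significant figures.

D = (Gd⁴/(8N_a·k))^(1/3) = (77.7×10³·10.2⁴/(8·9·33))^(1/3)
  = (353977)^(1/3) = 70.7389 mm

70.7 mm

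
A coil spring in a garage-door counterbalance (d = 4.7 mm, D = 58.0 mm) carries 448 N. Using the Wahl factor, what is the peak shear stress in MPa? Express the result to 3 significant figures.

711 MPa

Spring index C = D/d = 58.0/4.7 = 12.3404
K_W = (4C−1)/(4C−4) + 0.615/C = 48.362/45.362 + 0.0498 = 1.1160
τ₀ = 8FD/(πd³) = 8·448·58.0/(π·4.7³) = 207872/326.17 = 637.31 MPa
τ_max = K·τ₀ = 1.1160 × 637.31 = 711.22 MPa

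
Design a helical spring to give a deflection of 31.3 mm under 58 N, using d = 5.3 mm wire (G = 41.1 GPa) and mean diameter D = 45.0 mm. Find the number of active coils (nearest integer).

24

Required rate k = F/δ = 58/31.3 = 1.853 N/mm
N_a = Gd⁴/(8D³k) = (41.1×10³ × 5.3⁴)/(8 × 45.0³ × 1.853)
    = 3.24299e+07 / 1.35086e+06 = 24.01 → 24 coils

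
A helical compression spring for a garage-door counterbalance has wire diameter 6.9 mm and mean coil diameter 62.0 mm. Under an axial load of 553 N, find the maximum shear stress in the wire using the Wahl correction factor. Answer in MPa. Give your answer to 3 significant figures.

309 MPa

Spring index C = D/d = 62.0/6.9 = 8.9855
K_W = (4C−1)/(4C−4) + 0.615/C = 34.942/31.942 + 0.0684 = 1.1624
τ₀ = 8FD/(πd³) = 8·553·62.0/(π·6.9³) = 274288/1032 = 265.77 MPa
τ_max = K·τ₀ = 1.1624 × 265.77 = 308.92 MPa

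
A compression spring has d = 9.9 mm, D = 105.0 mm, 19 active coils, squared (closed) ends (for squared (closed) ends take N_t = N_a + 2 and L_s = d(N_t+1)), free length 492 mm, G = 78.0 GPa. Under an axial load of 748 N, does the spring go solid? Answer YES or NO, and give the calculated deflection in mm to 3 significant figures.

NO, δ = 176 mm

k = Gd⁴/(8D³N_a) = (78.0×10³)(9.9⁴)/(8·105.0³·19) = 4.2582 N/mm
N_t = 21; L_s = 9.9·22 = 217.8 mm; δ_solid = L₀ − L_s = 492 − 217.8 = 274.2 mm
δ = F/k = 748/4.2582 = 175.66 mm
δ < δ_solid → spring does not go solid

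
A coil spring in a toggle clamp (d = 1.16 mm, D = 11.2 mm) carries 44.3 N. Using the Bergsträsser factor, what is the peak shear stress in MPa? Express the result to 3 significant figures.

923 MPa

Spring index C = D/d = 11.2/1.16 = 9.6552
K_B = (4C+2)/(4C−3) = 40.621/35.621 = 1.1404
τ₀ = 8FD/(πd³) = 8·44.3·11.2/(π·1.16³) = 3969.28/4.9037 = 809.45 MPa
τ_max = K·τ₀ = 1.1404 × 809.45 = 923.07 MPa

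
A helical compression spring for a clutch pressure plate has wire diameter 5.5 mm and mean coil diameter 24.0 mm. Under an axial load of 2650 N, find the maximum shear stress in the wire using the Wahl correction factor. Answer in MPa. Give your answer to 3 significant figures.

1330 MPa

Spring index C = D/d = 24.0/5.5 = 4.3636
K_W = (4C−1)/(4C−4) + 0.615/C = 16.455/13.455 + 0.1409 = 1.3639
τ₀ = 8FD/(πd³) = 8·2650·24.0/(π·5.5³) = 508800/522.68 = 973.44 MPa
τ_max = K·τ₀ = 1.3639 × 973.44 = 1327.7 MPa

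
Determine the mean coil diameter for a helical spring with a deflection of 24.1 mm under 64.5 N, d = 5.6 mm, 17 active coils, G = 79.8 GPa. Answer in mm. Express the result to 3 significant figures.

60.0 mm

Required rate k = F/δ = 64.5/24.1 = 2.6763 N/mm
D = (Gd⁴/(8N_a·k))^(1/3) = (79.8×10³·5.6⁴/(8·17·2.6763))^(1/3)
  = (215612)^(1/3) = 59.9641 mm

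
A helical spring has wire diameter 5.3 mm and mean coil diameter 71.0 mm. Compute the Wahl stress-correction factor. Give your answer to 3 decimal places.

C = D/d = 71.0/5.3 = 13.3962
K_W = (4C−1)/(4C−4) + 0.615/C = 52.585/49.585 + 0.0459 = 1.1064

1.106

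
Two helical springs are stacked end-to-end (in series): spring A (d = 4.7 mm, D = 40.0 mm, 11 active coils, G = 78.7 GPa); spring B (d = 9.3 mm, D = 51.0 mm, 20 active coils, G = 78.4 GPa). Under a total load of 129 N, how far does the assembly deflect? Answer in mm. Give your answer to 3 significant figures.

23.6 mm

k_A = Gd⁴/(8D³N_a) = (78.7×10³)(4.7⁴)/(8·40.0³·11) = 6.8187 N/mm
k_B = Gd⁴/(8D³N_a) = (78.4×10³)(9.3⁴)/(8·51.0³·20) = 27.632 N/mm
Series: 1/k_eq = 1/6.8187 + 1/27.632 = 0.18284; k_eq = 5.4691 N/mm
δ = F/k_eq = 129/5.4691 = 23.587 mm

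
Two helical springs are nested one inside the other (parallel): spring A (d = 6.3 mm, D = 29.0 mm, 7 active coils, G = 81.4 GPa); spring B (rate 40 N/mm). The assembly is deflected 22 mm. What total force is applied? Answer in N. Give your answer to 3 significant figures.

2950 N

k_A = Gd⁴/(8D³N_a) = (81.4×10³)(6.3⁴)/(8·29.0³·7) = 93.887 N/mm
Parallel: k_eq = 93.887 + 40 = 133.89 N/mm
F = k_eq·δ = 133.89·22 = 2945.5 N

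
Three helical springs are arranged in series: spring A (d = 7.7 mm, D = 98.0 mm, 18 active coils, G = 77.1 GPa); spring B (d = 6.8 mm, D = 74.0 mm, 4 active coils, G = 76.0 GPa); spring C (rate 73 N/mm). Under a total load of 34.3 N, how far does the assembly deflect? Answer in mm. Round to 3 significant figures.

20.4 mm

k_A = Gd⁴/(8D³N_a) = (77.1×10³)(7.7⁴)/(8·98.0³·18) = 1.9998 N/mm
k_B = Gd⁴/(8D³N_a) = (76.0×10³)(6.8⁴)/(8·74.0³·4) = 12.532 N/mm
Series: 1/k_eq = 1/1.9998 + 1/12.532 + 1/73 = 0.59356; k_eq = 1.6848 N/mm
δ = F/k_eq = 34.3/1.6848 = 20.359 mm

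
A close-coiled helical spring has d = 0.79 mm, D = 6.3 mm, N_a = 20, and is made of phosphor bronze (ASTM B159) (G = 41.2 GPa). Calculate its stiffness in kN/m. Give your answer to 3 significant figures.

0.401 kN/m

k = Gd⁴/(8D³N_a) = (41.2×10³ × 0.79⁴) / (8 × 6.3³ × 20)
  = 16047.4 / 40007.5 = 0.40111 N/mm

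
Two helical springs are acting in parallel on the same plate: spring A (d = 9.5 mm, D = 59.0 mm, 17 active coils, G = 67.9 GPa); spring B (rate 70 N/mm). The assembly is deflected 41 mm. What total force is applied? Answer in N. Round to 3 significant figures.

3680 N

k_A = Gd⁴/(8D³N_a) = (67.9×10³)(9.5⁴)/(8·59.0³·17) = 19.8 N/mm
Parallel: k_eq = 19.8 + 70 = 89.8 N/mm
F = k_eq·δ = 89.8·41 = 3681.8 N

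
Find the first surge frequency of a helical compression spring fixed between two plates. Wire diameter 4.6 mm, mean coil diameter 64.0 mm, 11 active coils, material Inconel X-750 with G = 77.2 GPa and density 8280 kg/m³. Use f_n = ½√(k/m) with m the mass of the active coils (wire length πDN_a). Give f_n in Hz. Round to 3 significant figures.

35.1 Hz

k = Gd⁴/(8D³N_a) = (77.2×10³)(4.6⁴)/(8·64.0³·11) = 1.4984 N/mm = 1498.4 N/m
Wire length L = πDN_a = π·64.0·11 = 2211.7 mm
m = ρ·(πd²/4)·L = 8280 × 16.619×10⁻⁶ m² × 2.2117 m = 0.30434 kg
f_n = ½√(k/m) = 0.5·√(1498.4/0.30434) = 0.5·√(4923.4) = 35.084 Hz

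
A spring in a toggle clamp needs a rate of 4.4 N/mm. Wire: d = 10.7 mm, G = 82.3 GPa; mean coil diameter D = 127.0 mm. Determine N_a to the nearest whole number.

N_a = Gd⁴/(8D³k) = (82.3×10³ × 10.7⁴)/(8 × 127.0³ × 4.4)
    = 1.07879e+09 / 7.21031e+07 = 14.96 → 15 coils

15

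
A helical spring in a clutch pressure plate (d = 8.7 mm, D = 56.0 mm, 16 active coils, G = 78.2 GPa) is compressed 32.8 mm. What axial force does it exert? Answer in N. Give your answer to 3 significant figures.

654 N

k = Gd⁴/(8D³N_a) = (78.2×10³)(8.7⁴)/(8·56.0³·16) = 19.93 N/mm
F = k·δ = 19.93 × 32.8 = 653.71 N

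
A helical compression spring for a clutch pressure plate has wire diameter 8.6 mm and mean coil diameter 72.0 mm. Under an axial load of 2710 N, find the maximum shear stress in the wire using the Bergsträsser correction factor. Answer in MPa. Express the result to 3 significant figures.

Spring index C = D/d = 72.0/8.6 = 8.3721
K_B = (4C+2)/(4C−3) = 35.488/30.488 = 1.1640
τ₀ = 8FD/(πd³) = 8·2710·72.0/(π·8.6³) = 1.56096e+06/1998.2 = 781.17 MPa
τ_max = K·τ₀ = 1.1640 × 781.17 = 909.28 MPa

909 MPa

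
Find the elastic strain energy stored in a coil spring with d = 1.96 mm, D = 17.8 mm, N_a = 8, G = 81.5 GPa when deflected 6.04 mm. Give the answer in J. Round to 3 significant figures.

k = Gd⁴/(8D³N_a) = (81.5×10³)(1.96⁴)/(8·17.8³·8) = 3.3323 N/mm
U = ½kδ² = 0.5 × 3.3323 × 6.04² = 60.784 N·mm = 0.060784 J

0.0608 J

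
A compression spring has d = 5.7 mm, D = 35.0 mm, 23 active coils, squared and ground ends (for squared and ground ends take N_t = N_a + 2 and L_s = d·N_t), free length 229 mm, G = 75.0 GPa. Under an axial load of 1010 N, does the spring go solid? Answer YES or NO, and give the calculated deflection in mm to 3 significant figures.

k = Gd⁴/(8D³N_a) = (75.0×10³)(5.7⁴)/(8·35.0³·23) = 10.035 N/mm
N_t = 25; L_s = 5.7·25 = 142.5 mm; δ_solid = L₀ − L_s = 229 − 142.5 = 86.5 mm
δ = F/k = 1010/10.035 = 100.64 mm
δ ≥ δ_solid → spring goes solid

YES, δ = 101 mm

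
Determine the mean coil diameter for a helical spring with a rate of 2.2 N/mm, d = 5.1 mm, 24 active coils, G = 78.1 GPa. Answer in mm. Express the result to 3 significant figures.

D = (Gd⁴/(8N_a·k))^(1/3) = (78.1×10³·5.1⁴/(8·24·2.2))^(1/3)
  = (125086)^(1/3) = 50.0114 mm

50.0 mm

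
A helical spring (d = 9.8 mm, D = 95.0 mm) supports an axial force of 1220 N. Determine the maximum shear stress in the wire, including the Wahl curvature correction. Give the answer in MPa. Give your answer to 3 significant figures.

Spring index C = D/d = 95.0/9.8 = 9.6939
K_W = (4C−1)/(4C−4) + 0.615/C = 37.776/34.776 + 0.0634 = 1.1497
τ₀ = 8FD/(πd³) = 8·1220·95.0/(π·9.8³) = 927200/2956.8 = 313.58 MPa
τ_max = K·τ₀ = 1.1497 × 313.58 = 360.52 MPa

361 MPa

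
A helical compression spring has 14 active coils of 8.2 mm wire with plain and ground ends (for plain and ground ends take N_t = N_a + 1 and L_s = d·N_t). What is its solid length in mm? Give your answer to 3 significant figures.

123 mm

plain and ground ends: N_t = N_a + 1 = 14 + 1 = 15
L_s = d·N_t = 8.2 × 15 = 123 mm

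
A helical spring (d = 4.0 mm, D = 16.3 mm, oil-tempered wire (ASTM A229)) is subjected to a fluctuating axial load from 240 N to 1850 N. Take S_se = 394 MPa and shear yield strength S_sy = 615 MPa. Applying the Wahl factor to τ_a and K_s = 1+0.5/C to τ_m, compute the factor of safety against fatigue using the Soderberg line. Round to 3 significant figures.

C = D/d = 16.3/4.0 = 4.0750; K_W = (4C−1)/(4C−4)+0.615/C = 1.3948; K_s = 1+0.5/C = 1.1227
F_a = (F_max−F_min)/2 = 805 N; F_m = (F_max+F_min)/2 = 1045 N
τ_a = K_W·8F_aD/(πd³) = 1.3948 × 522.09 = 728.22 MPa
τ_m = K_s·8F_mD/(πd³) = 1.1227 × 677.74 = 760.9 MPa
Soderberg: 1/n_f = τ_a/S_se + τ_m/S_sy = 728.22/394 + 760.9/615 = 1.84827 + 1.23724 = 3.0855
n_f = 1/3.0855 = 0.3241

0.324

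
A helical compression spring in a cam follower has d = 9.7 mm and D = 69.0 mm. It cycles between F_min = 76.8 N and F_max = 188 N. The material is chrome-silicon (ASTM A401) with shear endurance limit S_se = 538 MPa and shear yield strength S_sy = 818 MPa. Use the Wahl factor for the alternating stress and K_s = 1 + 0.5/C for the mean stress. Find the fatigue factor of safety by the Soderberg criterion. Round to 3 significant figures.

C = D/d = 69.0/9.7 = 7.1134; K_W = (4C−1)/(4C−4)+0.615/C = 1.2091; K_s = 1+0.5/C = 1.0703
F_a = (F_max−F_min)/2 = 55.6 N; F_m = (F_max+F_min)/2 = 132.4 N
τ_a = K_W·8F_aD/(πd³) = 1.2091 × 10.704 = 12.943 MPa
τ_m = K_s·8F_mD/(πd³) = 1.0703 × 25.49 = 27.281 MPa
Soderberg: 1/n_f = τ_a/S_se + τ_m/S_sy = 12.943/538 + 27.281/818 = 0.02406 + 0.03335 = 0.057408
n_f = 1/0.057408 = 17.42

17.4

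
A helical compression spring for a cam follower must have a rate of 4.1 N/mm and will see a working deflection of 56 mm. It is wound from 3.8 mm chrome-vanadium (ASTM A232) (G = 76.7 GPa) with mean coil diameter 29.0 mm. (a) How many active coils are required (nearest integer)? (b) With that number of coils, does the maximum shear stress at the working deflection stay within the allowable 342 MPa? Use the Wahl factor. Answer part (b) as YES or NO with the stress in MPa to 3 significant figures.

(a) 20 coils; (b) NO, τ_max = 369 MPa

N_a = Gd⁴/(8D³k) = (76.7×10³)(3.8⁴)/(8·29.0³·4.1) = 19.99 → N_a = 20
Actual rate k = Gd⁴/(8D³·20) = 4.0984 N/mm
Working load F = kδ = 4.0984·56 = 229.51 N
C = 29.0/3.8 = 7.6316; K_W = (4C−1)/(4C−4)+0.615/C = 1.1937
τ_max = K_W·8FD/(πd³) = 1.1937·308.88 = 368.71 MPa
τ_max > 342 MPa → exceeds allowable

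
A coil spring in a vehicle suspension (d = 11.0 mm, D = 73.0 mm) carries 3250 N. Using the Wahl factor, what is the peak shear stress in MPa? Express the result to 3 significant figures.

556 MPa

Spring index C = D/d = 73.0/11.0 = 6.6364
K_W = (4C−1)/(4C−4) + 0.615/C = 25.545/22.545 + 0.0927 = 1.2257
τ₀ = 8FD/(πd³) = 8·3250·73.0/(π·11.0³) = 1.898e+06/4181.5 = 453.91 MPa
τ_max = K·τ₀ = 1.2257 × 453.91 = 556.37 MPa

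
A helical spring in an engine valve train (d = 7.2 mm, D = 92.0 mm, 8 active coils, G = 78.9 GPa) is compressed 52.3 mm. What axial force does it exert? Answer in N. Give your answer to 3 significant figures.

k = Gd⁴/(8D³N_a) = (78.9×10³)(7.2⁴)/(8·92.0³·8) = 4.2546 N/mm
F = k·δ = 4.2546 × 52.3 = 222.52 N

223 N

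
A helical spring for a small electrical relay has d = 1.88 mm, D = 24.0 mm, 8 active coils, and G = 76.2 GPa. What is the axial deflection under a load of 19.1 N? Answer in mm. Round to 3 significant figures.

k = Gd⁴/(8D³N_a) = (76.2×10³)(1.88⁴)/(8·24.0³·8) = 1.0759 N/mm
δ = F/k = 19.1 / 1.0759 = 17.753 mm

17.8 mm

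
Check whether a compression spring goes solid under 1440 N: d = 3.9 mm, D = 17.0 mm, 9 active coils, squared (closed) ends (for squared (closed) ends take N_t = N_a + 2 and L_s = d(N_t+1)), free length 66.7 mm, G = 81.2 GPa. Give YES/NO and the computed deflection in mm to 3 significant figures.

YES, δ = 27.1 mm

k = Gd⁴/(8D³N_a) = (81.2×10³)(3.9⁴)/(8·17.0³·9) = 53.105 N/mm
N_t = 11; L_s = 3.9·12 = 46.8 mm; δ_solid = L₀ − L_s = 66.7 − 46.8 = 19.9 mm
δ = F/k = 1440/53.105 = 27.116 mm
δ ≥ δ_solid → spring goes solid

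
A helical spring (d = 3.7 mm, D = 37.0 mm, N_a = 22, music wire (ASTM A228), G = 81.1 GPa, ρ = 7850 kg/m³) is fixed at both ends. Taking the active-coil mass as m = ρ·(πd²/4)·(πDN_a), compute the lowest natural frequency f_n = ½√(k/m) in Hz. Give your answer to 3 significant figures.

k = Gd⁴/(8D³N_a) = (81.1×10³)(3.7⁴)/(8·37.0³·22) = 1.7049 N/mm = 1704.9 N/m
Wire length L = πDN_a = π·37.0·22 = 2557.3 mm
m = ρ·(πd²/4)·L = 7850 × 10.752×10⁻⁶ m² × 2.5573 m = 0.21584 kg
f_n = ½√(k/m) = 0.5·√(1704.9/0.21584) = 0.5·√(7899) = 44.438 Hz

44.4 Hz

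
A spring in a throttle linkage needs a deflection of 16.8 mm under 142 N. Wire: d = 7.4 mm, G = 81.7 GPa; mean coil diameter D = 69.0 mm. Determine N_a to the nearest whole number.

11

Required rate k = F/δ = 142/16.8 = 8.4524 N/mm
N_a = Gd⁴/(8D³k) = (81.7×10³ × 7.4⁴)/(8 × 69.0³ × 8.4524)
    = 2.4499e+08 / 2.22135e+07 = 11.03 → 11 coils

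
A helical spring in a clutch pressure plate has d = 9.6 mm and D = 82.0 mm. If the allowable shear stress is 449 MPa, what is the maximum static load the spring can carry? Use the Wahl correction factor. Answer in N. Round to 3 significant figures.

C = D/d = 82.0/9.6 = 8.5417
K_W = (4C−1)/(4C−4) + 0.615/C = 33.167/30.167 + 0.0720 = 1.1714
τ_max = K·8FD/(πd³) → F_max = τ_allow·πd³/(8DK)
F_max = 449·π·9.6³/(8·82.0·1.1714) = 1.248e+06/768.47 = 1624 N

1620 N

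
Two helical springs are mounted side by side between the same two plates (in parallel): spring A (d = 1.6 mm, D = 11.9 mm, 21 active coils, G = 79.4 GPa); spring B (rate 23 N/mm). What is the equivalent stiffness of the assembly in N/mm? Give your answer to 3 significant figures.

k_A = Gd⁴/(8D³N_a) = (79.4×10³)(1.6⁴)/(8·11.9³·21) = 1.838 N/mm
Parallel: k_eq = 1.838 + 23 = 24.838 N/mm

24.8 N/mm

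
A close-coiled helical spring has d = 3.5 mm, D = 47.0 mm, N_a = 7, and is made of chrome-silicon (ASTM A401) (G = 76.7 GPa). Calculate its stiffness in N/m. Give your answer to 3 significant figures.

1980 N/m

k = Gd⁴/(8D³N_a) = (76.7×10³ × 3.5⁴) / (8 × 47.0³ × 7)
  = 1.15098e+07 / 5.81409e+06 = 1.9796 N/mm = 1979.6 N/m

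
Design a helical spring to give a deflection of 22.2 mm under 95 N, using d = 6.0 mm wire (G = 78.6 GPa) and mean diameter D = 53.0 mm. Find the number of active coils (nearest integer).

Required rate k = F/δ = 95/22.2 = 4.2793 N/mm
N_a = Gd⁴/(8D³k) = (78.6×10³ × 6.0⁴)/(8 × 53.0³ × 4.2793)
    = 1.01866e+08 / 5.09669e+06 = 19.99 → 20 coils

20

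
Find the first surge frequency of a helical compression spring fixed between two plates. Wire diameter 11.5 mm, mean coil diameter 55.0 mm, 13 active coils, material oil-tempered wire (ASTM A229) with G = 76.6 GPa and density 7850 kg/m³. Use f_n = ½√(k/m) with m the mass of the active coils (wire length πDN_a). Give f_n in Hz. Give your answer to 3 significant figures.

103 Hz

k = Gd⁴/(8D³N_a) = (76.6×10³)(11.5⁴)/(8·55.0³·13) = 77.428 N/mm = 77428 N/m
Wire length L = πDN_a = π·55.0·13 = 2246.2 mm
m = ρ·(πd²/4)·L = 7850 × 103.87×10⁻⁶ m² × 2.2462 m = 1.8315 kg
f_n = ½√(k/m) = 0.5·√(77428/1.8315) = 0.5·√(42275) = 102.8 Hz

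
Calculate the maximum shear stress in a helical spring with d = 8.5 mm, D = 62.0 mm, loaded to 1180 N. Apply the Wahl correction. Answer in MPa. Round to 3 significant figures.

Spring index C = D/d = 62.0/8.5 = 7.2941
K_W = (4C−1)/(4C−4) + 0.615/C = 28.176/25.176 + 0.0843 = 1.2035
τ₀ = 8FD/(πd³) = 8·1180·62.0/(π·8.5³) = 585280/1929.3 = 303.36 MPa
τ_max = K·τ₀ = 1.2035 × 303.36 = 365.08 MPa

365 MPa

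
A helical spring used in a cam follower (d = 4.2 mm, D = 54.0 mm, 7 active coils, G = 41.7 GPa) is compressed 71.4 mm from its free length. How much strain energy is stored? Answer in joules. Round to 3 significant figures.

3.75 J

k = Gd⁴/(8D³N_a) = (41.7×10³)(4.2⁴)/(8·54.0³·7) = 1.4715 N/mm
U = ½kδ² = 0.5 × 1.4715 × 71.4² = 3750.9 N·mm = 3.7509 J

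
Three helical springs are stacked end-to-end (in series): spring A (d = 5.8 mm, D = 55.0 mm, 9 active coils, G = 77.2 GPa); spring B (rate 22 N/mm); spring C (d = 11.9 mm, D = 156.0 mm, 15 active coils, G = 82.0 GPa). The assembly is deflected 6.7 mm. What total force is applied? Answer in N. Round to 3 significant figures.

14.6 N

k_A = Gd⁴/(8D³N_a) = (77.2×10³)(5.8⁴)/(8·55.0³·9) = 7.293 N/mm
k_C = Gd⁴/(8D³N_a) = (82.0×10³)(11.9⁴)/(8·156.0³·15) = 3.6095 N/mm
Series: 1/k_eq = 1/7.293 + 1/22 + 1/3.6095 = 0.45962; k_eq = 2.1757 N/mm
F = k_eq·δ = 2.1757·6.7 = 14.577 N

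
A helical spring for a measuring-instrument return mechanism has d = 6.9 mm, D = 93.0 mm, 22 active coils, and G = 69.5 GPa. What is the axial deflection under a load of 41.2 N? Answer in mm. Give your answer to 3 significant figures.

37.0 mm

k = Gd⁴/(8D³N_a) = (69.5×10³)(6.9⁴)/(8·93.0³·22) = 1.1128 N/mm
δ = F/k = 41.2 / 1.1128 = 37.024 mm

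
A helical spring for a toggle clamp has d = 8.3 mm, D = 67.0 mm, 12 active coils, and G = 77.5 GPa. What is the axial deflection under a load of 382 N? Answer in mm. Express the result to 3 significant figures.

k = Gd⁴/(8D³N_a) = (77.5×10³)(8.3⁴)/(8·67.0³·12) = 12.739 N/mm
δ = F/k = 382 / 12.739 = 29.988 mm

30.0 mm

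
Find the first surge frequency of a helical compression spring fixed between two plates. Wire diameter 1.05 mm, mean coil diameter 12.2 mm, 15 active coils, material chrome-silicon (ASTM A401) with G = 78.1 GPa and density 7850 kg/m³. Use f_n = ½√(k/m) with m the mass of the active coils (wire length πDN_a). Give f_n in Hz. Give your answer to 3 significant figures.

167 Hz

k = Gd⁴/(8D³N_a) = (78.1×10³)(1.05⁴)/(8·12.2³·15) = 0.43566 N/mm = 435.66 N/m
Wire length L = πDN_a = π·12.2·15 = 574.91 mm
m = ρ·(πd²/4)·L = 7850 × 0.8659×10⁻⁶ m² × 0.57491 m = 0.0039079 kg
f_n = ½√(k/m) = 0.5·√(435.66/0.0039079) = 0.5·√(1.1148e+05) = 166.95 Hz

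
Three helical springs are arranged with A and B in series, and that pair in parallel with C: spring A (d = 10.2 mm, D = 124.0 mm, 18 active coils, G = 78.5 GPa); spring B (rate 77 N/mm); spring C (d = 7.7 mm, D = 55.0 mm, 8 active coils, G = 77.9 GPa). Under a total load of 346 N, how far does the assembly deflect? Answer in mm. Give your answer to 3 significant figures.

k_A = Gd⁴/(8D³N_a) = (78.5×10³)(10.2⁴)/(8·124.0³·18) = 3.0949 N/mm
k_C = Gd⁴/(8D³N_a) = (77.9×10³)(7.7⁴)/(8·55.0³·8) = 25.718 N/mm
Springs A,B series: k_AB = 1/(1/3.0949+1/77) = 2.9753 N/mm; parallel with C: k_eq = 2.9753+25.718 = 28.693 N/mm
δ = F/k_eq = 346/28.693 = 12.059 mm

12.1 mm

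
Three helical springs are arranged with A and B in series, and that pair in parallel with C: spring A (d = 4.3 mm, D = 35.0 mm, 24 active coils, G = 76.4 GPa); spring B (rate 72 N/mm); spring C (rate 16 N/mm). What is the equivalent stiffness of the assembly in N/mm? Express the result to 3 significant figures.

k_A = Gd⁴/(8D³N_a) = (76.4×10³)(4.3⁴)/(8·35.0³·24) = 3.1729 N/mm
Springs A,B series: k_AB = 1/(1/3.1729+1/72) = 3.039 N/mm; parallel with C: k_eq = 3.039+16 = 19.039 N/mm

19.0 N/mm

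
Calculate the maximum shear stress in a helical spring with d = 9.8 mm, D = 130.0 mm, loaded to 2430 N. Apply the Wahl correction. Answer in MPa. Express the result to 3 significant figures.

947 MPa

Spring index C = D/d = 130.0/9.8 = 13.2653
K_W = (4C−1)/(4C−4) + 0.615/C = 52.061/49.061 + 0.0464 = 1.1075
τ₀ = 8FD/(πd³) = 8·2430·130.0/(π·9.8³) = 2.5272e+06/2956.8 = 854.7 MPa
τ_max = K·τ₀ = 1.1075 × 854.7 = 946.58 MPa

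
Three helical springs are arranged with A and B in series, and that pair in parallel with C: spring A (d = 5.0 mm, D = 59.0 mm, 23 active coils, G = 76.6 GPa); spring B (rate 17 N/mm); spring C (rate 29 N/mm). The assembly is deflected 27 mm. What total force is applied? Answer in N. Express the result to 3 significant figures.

815 N

k_A = Gd⁴/(8D³N_a) = (76.6×10³)(5.0⁴)/(8·59.0³·23) = 1.2669 N/mm
Springs A,B series: k_AB = 1/(1/1.2669+1/17) = 1.179 N/mm; parallel with C: k_eq = 1.179+29 = 30.179 N/mm
F = k_eq·δ = 30.179·27 = 814.83 N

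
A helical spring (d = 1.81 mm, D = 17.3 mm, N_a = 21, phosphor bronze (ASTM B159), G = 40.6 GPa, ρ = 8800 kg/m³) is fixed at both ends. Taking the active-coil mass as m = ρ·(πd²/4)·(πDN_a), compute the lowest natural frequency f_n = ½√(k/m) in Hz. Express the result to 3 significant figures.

k = Gd⁴/(8D³N_a) = (40.6×10³)(1.81⁴)/(8·17.3³·21) = 0.50095 N/mm = 500.95 N/m
Wire length L = πDN_a = π·17.3·21 = 1141.3 mm
m = ρ·(πd²/4)·L = 8800 × 2.573×10⁻⁶ m² × 1.1413 m = 0.025843 kg
f_n = ½√(k/m) = 0.5·√(500.95/0.025843) = 0.5·√(19384) = 69.614 Hz

69.6 Hz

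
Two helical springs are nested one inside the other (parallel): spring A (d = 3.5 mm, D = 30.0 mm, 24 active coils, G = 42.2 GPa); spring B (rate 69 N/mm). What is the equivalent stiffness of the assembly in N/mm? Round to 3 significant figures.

70.2 N/mm

k_A = Gd⁴/(8D³N_a) = (42.2×10³)(3.5⁴)/(8·30.0³·24) = 1.2216 N/mm
Parallel: k_eq = 1.2216 + 69 = 70.222 N/mm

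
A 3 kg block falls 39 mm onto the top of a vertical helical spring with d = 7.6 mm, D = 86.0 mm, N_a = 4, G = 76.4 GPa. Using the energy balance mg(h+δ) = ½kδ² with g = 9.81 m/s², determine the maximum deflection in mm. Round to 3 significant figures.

k = Gd⁴/(8D³N_a) = (76.4×10³)(7.6⁴)/(8·86.0³·4) = 12.523 N/mm
W = mg = 3 × 9.81 = 29.43 N
½kδ² − Wδ − Wh = 0 → δ = (W + √(W² + 2kWh))/k
δ = (29.43 + √(866.12 + 28746.7))/12.523 = (29.43 + 172.08)/12.523 = 16.092 mm

16.1 mm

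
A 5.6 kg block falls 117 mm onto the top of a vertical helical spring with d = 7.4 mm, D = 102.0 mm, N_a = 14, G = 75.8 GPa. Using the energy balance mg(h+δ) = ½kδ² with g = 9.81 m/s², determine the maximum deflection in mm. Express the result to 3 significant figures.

116 mm

k = Gd⁴/(8D³N_a) = (75.8×10³)(7.4⁴)/(8·102.0³·14) = 1.9124 N/mm
W = mg = 5.6 × 9.81 = 54.936 N
½kδ² − Wδ − Wh = 0 → δ = (W + √(W² + 2kWh))/k
δ = (54.936 + √(3018 + 24583.9))/1.9124 = (54.936 + 166.14)/1.9124 = 115.6 mm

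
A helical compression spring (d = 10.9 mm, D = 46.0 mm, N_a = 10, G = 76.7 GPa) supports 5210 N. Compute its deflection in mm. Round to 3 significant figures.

k = Gd⁴/(8D³N_a) = (76.7×10³)(10.9⁴)/(8·46.0³·10) = 139.04 N/mm
δ = F/k = 5210 / 139.04 = 37.471 mm

37.5 mm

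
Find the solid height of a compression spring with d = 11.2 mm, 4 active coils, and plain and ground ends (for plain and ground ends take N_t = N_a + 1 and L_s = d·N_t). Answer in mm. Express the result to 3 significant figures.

56.0 mm

plain and ground ends: N_t = N_a + 1 = 4 + 1 = 5
L_s = d·N_t = 11.2 × 5 = 56 mm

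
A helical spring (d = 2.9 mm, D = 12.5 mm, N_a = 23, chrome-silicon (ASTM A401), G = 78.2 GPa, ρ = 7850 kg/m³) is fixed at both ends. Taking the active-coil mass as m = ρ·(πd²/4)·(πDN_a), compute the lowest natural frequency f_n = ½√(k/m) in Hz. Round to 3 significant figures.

287 Hz

k = Gd⁴/(8D³N_a) = (78.2×10³)(2.9⁴)/(8·12.5³·23) = 15.39 N/mm = 15390 N/m
Wire length L = πDN_a = π·12.5·23 = 903.21 mm
m = ρ·(πd²/4)·L = 7850 × 6.6052×10⁻⁶ m² × 0.90321 m = 0.046832 kg
f_n = ½√(k/m) = 0.5·√(15390/0.046832) = 0.5·√(3.2863e+05) = 286.63 Hz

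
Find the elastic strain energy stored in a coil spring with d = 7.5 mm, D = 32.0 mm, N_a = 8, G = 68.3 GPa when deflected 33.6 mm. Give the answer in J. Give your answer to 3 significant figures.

k = Gd⁴/(8D³N_a) = (68.3×10³)(7.5⁴)/(8·32.0³·8) = 103.05 N/mm
U = ½kδ² = 0.5 × 103.05 × 33.6² = 58168 N·mm = 58.168 J

58.2 J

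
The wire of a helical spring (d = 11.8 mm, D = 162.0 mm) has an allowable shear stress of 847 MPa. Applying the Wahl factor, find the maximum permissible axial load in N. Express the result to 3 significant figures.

3060 N

C = D/d = 162.0/11.8 = 13.7288
K_W = (4C−1)/(4C−4) + 0.615/C = 53.915/50.915 + 0.0448 = 1.1037
τ_max = K·8FD/(πd³) → F_max = τ_allow·πd³/(8DK)
F_max = 847·π·11.8³/(8·162.0·1.1037) = 4.372e+06/1430.4 = 3056.4 N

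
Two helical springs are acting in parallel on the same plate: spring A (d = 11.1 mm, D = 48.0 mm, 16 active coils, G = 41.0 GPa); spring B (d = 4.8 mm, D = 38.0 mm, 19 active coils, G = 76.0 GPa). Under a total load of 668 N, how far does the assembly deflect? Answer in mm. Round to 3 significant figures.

13.7 mm

k_A = Gd⁴/(8D³N_a) = (41.0×10³)(11.1⁴)/(8·48.0³·16) = 43.969 N/mm
k_B = Gd⁴/(8D³N_a) = (76.0×10³)(4.8⁴)/(8·38.0³·19) = 4.8371 N/mm
Parallel: k_eq = 43.969 + 4.8371 = 48.806 N/mm
δ = F/k_eq = 668/48.806 = 13.687 mm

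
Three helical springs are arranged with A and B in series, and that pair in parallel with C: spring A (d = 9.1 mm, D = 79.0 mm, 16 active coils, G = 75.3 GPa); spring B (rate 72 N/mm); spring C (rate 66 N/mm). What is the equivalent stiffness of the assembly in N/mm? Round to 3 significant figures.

k_A = Gd⁴/(8D³N_a) = (75.3×10³)(9.1⁴)/(8·79.0³·16) = 8.1822 N/mm
Springs A,B series: k_AB = 1/(1/8.1822+1/72) = 7.3472 N/mm; parallel with C: k_eq = 7.3472+66 = 73.347 N/mm

73.3 N/mm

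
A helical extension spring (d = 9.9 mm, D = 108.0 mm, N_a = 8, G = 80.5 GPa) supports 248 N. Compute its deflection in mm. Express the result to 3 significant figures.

k = Gd⁴/(8D³N_a) = (80.5×10³)(9.9⁴)/(8·108.0³·8) = 9.5915 N/mm
δ = F/k = 248 / 9.5915 = 25.856 mm

25.9 mm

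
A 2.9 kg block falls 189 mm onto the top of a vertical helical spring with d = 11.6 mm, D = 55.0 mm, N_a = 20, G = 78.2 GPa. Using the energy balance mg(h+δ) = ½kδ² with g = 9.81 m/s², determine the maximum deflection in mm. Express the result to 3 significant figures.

k = Gd⁴/(8D³N_a) = (78.2×10³)(11.6⁴)/(8·55.0³·20) = 53.19 N/mm
W = mg = 2.9 × 9.81 = 28.449 N
½kδ² − Wδ − Wh = 0 → δ = (W + √(W² + 2kWh))/k
δ = (28.449 + √(809.35 + 571991))/53.19 = (28.449 + 756.84)/53.19 = 14.764 mm

14.8 mm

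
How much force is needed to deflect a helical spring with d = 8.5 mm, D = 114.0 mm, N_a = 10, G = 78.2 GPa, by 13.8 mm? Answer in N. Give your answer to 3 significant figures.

47.5 N

k = Gd⁴/(8D³N_a) = (78.2×10³)(8.5⁴)/(8·114.0³·10) = 3.4441 N/mm
F = k·δ = 3.4441 × 13.8 = 47.529 N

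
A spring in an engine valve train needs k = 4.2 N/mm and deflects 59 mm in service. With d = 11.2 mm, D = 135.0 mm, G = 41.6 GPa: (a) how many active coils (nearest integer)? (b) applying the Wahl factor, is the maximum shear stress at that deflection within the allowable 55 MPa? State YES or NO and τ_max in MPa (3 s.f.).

N_a = Gd⁴/(8D³k) = (41.6×10³)(11.2⁴)/(8·135.0³·4.2) = 7.918 → N_a = 8
Actual rate k = Gd⁴/(8D³·8) = 4.157 N/mm
Working load F = kδ = 4.157·59 = 245.27 N
C = 135.0/11.2 = 12.0536; K_W = (4C−1)/(4C−4)+0.615/C = 1.1189
τ_max = K_W·8FD/(πd³) = 1.1189·60.014 = 67.149 MPa
τ_max > 55 MPa → exceeds allowable

(a) 8 coils; (b) NO, τ_max = 67.1 MPa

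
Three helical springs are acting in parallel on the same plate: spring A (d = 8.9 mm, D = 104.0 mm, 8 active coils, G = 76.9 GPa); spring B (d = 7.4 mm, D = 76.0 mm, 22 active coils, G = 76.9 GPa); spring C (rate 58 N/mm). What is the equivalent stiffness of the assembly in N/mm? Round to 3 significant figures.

67.7 N/mm

k_A = Gd⁴/(8D³N_a) = (76.9×10³)(8.9⁴)/(8·104.0³·8) = 6.702 N/mm
k_B = Gd⁴/(8D³N_a) = (76.9×10³)(7.4⁴)/(8·76.0³·22) = 2.9847 N/mm
Parallel: k_eq = 6.702 + 2.9847 + 58 = 67.687 N/mm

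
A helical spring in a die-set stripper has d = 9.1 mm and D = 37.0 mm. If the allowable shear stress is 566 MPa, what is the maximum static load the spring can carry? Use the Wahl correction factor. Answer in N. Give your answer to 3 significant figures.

3240 N

C = D/d = 37.0/9.1 = 4.0659
K_W = (4C−1)/(4C−4) + 0.615/C = 15.264/12.264 + 0.1513 = 1.3959
τ_max = K·8FD/(πd³) → F_max = τ_allow·πd³/(8DK)
F_max = 566·π·9.1³/(8·37.0·1.3959) = 1.34e+06/413.18 = 3243 N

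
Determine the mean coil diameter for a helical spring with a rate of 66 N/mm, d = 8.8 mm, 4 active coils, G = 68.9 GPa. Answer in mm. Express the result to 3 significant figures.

D = (Gd⁴/(8N_a·k))^(1/3) = (68.9×10³·8.8⁴/(8·4·66))^(1/3)
  = (195639)^(1/3) = 58.0522 mm

58.1 mm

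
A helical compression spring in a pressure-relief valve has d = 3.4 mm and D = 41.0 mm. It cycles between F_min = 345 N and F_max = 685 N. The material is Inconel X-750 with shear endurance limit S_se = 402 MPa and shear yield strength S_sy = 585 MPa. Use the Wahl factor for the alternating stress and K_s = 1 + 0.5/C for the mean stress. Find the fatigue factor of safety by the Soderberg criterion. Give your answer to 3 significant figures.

0.271

C = D/d = 41.0/3.4 = 12.0588; K_W = (4C−1)/(4C−4)+0.615/C = 1.1188; K_s = 1+0.5/C = 1.0415
F_a = (F_max−F_min)/2 = 170 N; F_m = (F_max+F_min)/2 = 515 N
τ_a = K_W·8F_aD/(πd³) = 1.1188 × 451.58 = 505.24 MPa
τ_m = K_s·8F_mD/(πd³) = 1.0415 × 1368 = 1424.7 MPa
Soderberg: 1/n_f = τ_a/S_se + τ_m/S_sy = 505.24/402 + 1424.7/585 = 1.25681 + 2.43547 = 3.6923
n_f = 1/3.6923 = 0.2708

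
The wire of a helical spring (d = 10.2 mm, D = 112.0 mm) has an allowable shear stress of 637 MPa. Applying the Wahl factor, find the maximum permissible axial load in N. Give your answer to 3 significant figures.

C = D/d = 112.0/10.2 = 10.9804
K_W = (4C−1)/(4C−4) + 0.615/C = 42.922/39.922 + 0.0560 = 1.1312
τ_max = K·8FD/(πd³) → F_max = τ_allow·πd³/(8DK)
F_max = 637·π·10.2³/(8·112.0·1.1312) = 2.1237e+06/1013.5 = 2095.4 N

2100 N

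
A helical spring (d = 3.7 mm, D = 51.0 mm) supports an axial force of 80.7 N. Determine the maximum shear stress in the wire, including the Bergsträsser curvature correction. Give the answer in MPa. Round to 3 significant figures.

Spring index C = D/d = 51.0/3.7 = 13.7838
K_B = (4C+2)/(4C−3) = 57.135/52.135 = 1.0959
τ₀ = 8FD/(πd³) = 8·80.7·51.0/(π·3.7³) = 32925.6/159.13 = 206.91 MPa
τ_max = K·τ₀ = 1.0959 × 206.91 = 226.75 MPa

227 MPa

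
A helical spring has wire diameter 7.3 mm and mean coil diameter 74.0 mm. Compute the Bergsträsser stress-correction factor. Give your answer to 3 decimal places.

C = D/d = 74.0/7.3 = 10.1370
K_B = (4C+2)/(4C−3) = 42.548/37.548 = 1.1332

1.133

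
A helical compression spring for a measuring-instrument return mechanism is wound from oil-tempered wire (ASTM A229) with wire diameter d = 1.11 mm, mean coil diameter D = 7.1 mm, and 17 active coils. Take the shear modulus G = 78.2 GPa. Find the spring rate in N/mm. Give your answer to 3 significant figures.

k = Gd⁴/(8D³N_a) = (78.2×10³ × 1.11⁴) / (8 × 7.1³ × 17)
  = 118713 / 48675.9 = 2.4388 N/mm

2.44 N/mm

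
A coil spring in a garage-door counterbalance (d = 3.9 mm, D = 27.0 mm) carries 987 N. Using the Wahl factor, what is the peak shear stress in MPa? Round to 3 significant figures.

1390 MPa

Spring index C = D/d = 27.0/3.9 = 6.9231
K_W = (4C−1)/(4C−4) + 0.615/C = 26.692/23.692 + 0.0888 = 1.2155
τ₀ = 8FD/(πd³) = 8·987·27.0/(π·3.9³) = 213192/186.36 = 1144 MPa
τ_max = K·τ₀ = 1.2155 × 1144 = 1390.5 MPa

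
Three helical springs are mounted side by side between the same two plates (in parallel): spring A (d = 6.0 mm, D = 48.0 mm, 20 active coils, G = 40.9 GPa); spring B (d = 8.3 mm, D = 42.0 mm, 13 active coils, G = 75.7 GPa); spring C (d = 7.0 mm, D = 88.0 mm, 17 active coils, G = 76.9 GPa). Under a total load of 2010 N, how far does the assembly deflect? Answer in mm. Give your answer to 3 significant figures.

k_A = Gd⁴/(8D³N_a) = (40.9×10³)(6.0⁴)/(8·48.0³·20) = 2.9956 N/mm
k_B = Gd⁴/(8D³N_a) = (75.7×10³)(8.3⁴)/(8·42.0³·13) = 46.626 N/mm
k_C = Gd⁴/(8D³N_a) = (76.9×10³)(7.0⁴)/(8·88.0³·17) = 1.9922 N/mm
Parallel: k_eq = 2.9956 + 46.626 + 1.9922 = 51.614 N/mm
δ = F/k_eq = 2010/51.614 = 38.943 mm

38.9 mm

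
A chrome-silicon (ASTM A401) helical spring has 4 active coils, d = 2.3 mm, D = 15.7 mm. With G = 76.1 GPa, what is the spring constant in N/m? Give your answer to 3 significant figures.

k = Gd⁴/(8D³N_a) = (76.1×10³ × 2.3⁴) / (8 × 15.7³ × 4)
  = 2.12959e+06 / 123837 = 17.197 N/mm = 17197 N/m

17200 N/m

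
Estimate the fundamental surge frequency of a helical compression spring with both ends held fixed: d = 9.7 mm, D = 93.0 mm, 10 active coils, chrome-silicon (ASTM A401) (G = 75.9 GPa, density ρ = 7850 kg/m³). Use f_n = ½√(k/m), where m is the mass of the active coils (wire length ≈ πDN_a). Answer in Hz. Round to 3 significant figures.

k = Gd⁴/(8D³N_a) = (75.9×10³)(9.7⁴)/(8·93.0³·10) = 10.442 N/mm = 10442 N/m
Wire length L = πDN_a = π·93.0·10 = 2921.7 mm
m = ρ·(πd²/4)·L = 7850 × 73.898×10⁻⁶ m² × 2.9217 m = 1.6949 kg
f_n = ½√(k/m) = 0.5·√(10442/1.6949) = 0.5·√(6161) = 39.246 Hz

39.2 Hz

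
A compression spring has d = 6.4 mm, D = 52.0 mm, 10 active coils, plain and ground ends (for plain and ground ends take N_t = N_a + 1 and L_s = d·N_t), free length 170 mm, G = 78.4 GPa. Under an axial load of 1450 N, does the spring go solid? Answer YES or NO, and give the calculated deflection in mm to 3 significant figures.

YES, δ = 124 mm

k = Gd⁴/(8D³N_a) = (78.4×10³)(6.4⁴)/(8·52.0³·10) = 11.693 N/mm
N_t = 11; L_s = 6.4·11 = 70.4 mm; δ_solid = L₀ − L_s = 170 − 70.4 = 99.6 mm
δ = F/k = 1450/11.693 = 124 mm
δ ≥ δ_solid → spring goes solid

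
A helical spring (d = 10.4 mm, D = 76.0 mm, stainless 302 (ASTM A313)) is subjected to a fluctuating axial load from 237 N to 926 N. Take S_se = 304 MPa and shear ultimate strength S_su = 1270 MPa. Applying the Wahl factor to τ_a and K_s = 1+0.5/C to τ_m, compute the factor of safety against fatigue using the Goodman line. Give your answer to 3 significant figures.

C = D/d = 76.0/10.4 = 7.3077; K_W = (4C−1)/(4C−4)+0.615/C = 1.2031; K_s = 1+0.5/C = 1.0684
F_a = (F_max−F_min)/2 = 344.5 N; F_m = (F_max+F_min)/2 = 581.5 N
τ_a = K_W·8F_aD/(πd³) = 1.2031 × 59.271 = 71.307 MPa
τ_m = K_s·8F_mD/(πd³) = 1.0684 × 100.05 = 106.89 MPa
Goodman: 1/n_f = τ_a/S_se + τ_m/S_su = 71.307/304 + 106.89/1270 = 0.23456 + 0.08417 = 0.31873
n_f = 1/0.31873 = 3.137

3.14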